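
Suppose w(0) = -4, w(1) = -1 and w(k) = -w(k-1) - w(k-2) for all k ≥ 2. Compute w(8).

5

w(2) = -(-1) - (-4) = 5
w(3) = -5 - (-1) = -4
w(4) = -(-4) - 5 = -1
w(5) = -(-1) - (-4) = 5
w(6) = -5 - (-1) = -4
w(7) = -(-4) - 5 = -1
w(8) = -(-1) - (-4) = 5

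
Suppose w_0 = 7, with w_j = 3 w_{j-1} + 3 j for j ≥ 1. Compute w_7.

20217

w_1 = 3·7 + 3 = 24
w_2 = 3·24 + 6 = 78
w_3 = 3·78 + 9 = 243
w_4 = 3·243 + 12 = 741
w_5 = 3·741 + 15 = 2238
w_6 = 3·2238 + 18 = 6732
w_7 = 3·6732 + 21 = 20217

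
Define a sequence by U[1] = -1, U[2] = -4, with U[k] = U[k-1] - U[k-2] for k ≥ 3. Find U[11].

4

U[3] = (-4) - (-1) = -3
U[4] = (-3) - (-4) = 1
U[5] = 1 - (-3) = 4
U[6] = 4 - 1 = 3
U[7] = 3 - 4 = -1
U[8] = (-1) - 3 = -4
U[9] = (-4) - (-1) = -3
U[10] = (-3) - (-4) = 1
U[11] = 1 - (-3) = 4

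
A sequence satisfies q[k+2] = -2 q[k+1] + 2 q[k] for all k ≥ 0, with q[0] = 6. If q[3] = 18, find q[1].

Let q[1] = z.
q[2] = 12 - 2z
q[3] = -24 + 6z
So -24 + 6z = 18, giving z = 7.

7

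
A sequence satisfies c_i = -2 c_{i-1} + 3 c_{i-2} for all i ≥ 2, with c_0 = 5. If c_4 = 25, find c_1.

4

Let c_1 = z.
c_2 = 15 - 2z
c_3 = -30 + 7z
c_4 = 105 - 20z
So 105 - 20z = 25, giving z = 4.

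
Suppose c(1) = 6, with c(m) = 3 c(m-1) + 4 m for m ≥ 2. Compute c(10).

c(2) = 3·6 + 8 = 26
c(3) = 3·26 + 12 = 90
c(4) = 3·90 + 16 = 286
c(5) = 3·286 + 20 = 878
c(6) = 3·878 + 24 = 2658
c(7) = 3·2658 + 28 = 8002
c(8) = 3·8002 + 32 = 24038
c(9) = 3·24038 + 36 = 72150
c(10) = 3·72150 + 40 = 216490

216490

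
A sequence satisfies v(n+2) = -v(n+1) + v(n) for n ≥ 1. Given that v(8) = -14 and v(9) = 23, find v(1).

Rearranging, v(n-2) = v(n) + v(n-1).
v(7) = 23 + (-14) = 9
v(6) = -14 + 9 = -5
v(5) = 9 + (-5) = 4
v(4) = -5 + 4 = -1
v(3) = 4 + (-1) = 3
v(2) = -1 + 3 = 2
v(1) = 3 + 2 = 5

5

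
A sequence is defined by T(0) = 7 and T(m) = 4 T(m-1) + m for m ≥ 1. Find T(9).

1951513

T(1) = 4*7 + 1 = 29
T(2) = 4*29 + 2 = 118
T(3) = 4*118 + 3 = 475
T(4) = 4*475 + 4 = 1904
T(5) = 4*1904 + 5 = 7621
T(6) = 4*7621 + 6 = 30490
T(7) = 4*30490 + 7 = 121967
T(8) = 4*121967 + 8 = 487876
T(9) = 4*487876 + 9 = 1951513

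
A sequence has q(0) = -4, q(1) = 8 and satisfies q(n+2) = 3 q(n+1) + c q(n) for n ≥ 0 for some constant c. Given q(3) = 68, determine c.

1

q(2) = 24 - 4c
q(3) = 72 - 4c
So 72 - 4c = 68, giving c = 1.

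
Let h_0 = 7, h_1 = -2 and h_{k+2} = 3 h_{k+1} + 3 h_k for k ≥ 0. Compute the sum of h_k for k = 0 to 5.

h_2 = 3·(-2) + 3·7 = 15
h_3 = 3·15 + 3·(-2) = 39
h_4 = 3·39 + 3·15 = 162
h_5 = 3·162 + 3·39 = 603
Sum = 7 + (-2) + 15 + 39 + 162 + 603 = 824

824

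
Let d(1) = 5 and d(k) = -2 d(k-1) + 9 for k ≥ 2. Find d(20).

-1048573

The fixed point is 9/(1 + 2) = 3, so d(k) - 3 = -2(d(k-1) - 3).
Hence d(k) = 2·(-2)^{k-1} + 3.
d(20) = 2·(-2)^{19} + 3 = 2·-524288 + 3 = -1048573.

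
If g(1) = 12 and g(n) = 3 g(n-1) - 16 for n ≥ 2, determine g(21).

13947137612

The fixed point is -16/(1 - 3) = 8, so g(n) - 8 = 3(g(n-1) - 8).
Hence g(n) = 4·3^{n-1} + 8.
g(21) = 4·3^{20} + 8 = 4·3486784401 + 8 = 13947137612.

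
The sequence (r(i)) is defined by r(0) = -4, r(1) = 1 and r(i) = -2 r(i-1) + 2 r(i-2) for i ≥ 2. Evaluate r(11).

r(2) = -2(1) + 2(-4) = -10
r(3) = -2(-10) + 2(1) = 22
r(4) = -2(22) + 2(-10) = -64
r(5) = -2(-64) + 2(22) = 172
r(6) = -2(172) + 2(-64) = -472
r(7) = -2(-472) + 2(172) = 1288
r(8) = -2(1288) + 2(-472) = -3520
r(9) = -2(-3520) + 2(1288) = 9616
r(10) = -2(9616) + 2(-3520) = -26272
r(11) = -2(-26272) + 2(9616) = 71776

71776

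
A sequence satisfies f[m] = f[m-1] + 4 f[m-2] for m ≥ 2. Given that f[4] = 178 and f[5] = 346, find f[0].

Rearranging, f[m-2] = (f[m] - f[m-1]) / 4.
f[3] = (346 - 178) / 4 = 168/4 = 42
f[2] = (178 - 42) / 4 = 136/4 = 34
f[1] = (42 - 34) / 4 = 8/4 = 2
f[0] = (34 - 2) / 4 = 32/4 = 8

8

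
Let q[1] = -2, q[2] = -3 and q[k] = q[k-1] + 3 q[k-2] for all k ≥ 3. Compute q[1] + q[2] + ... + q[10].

-5000

q[3] = (-3) + 3*(-2) = -9
q[4] = (-9) + 3*(-3) = -18
q[5] = (-18) + 3*(-9) = -45
q[6] = (-45) + 3*(-18) = -99
q[7] = (-99) + 3*(-45) = -234
q[8] = (-234) + 3*(-99) = -531
q[9] = (-531) + 3*(-234) = -1233
q[10] = (-1233) + 3*(-531) = -2826
Sum = (-2) + (-3) + (-9) + (-18) + (-45) + (-99) + (-234) + (-531) + (-1233) + (-2826) = -5000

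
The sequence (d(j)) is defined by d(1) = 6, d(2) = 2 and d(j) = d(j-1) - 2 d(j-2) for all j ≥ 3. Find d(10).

d(3) = 2 - 2(6) = -10
d(4) = (-10) - 2(2) = -14
d(5) = (-14) - 2(-10) = 6
d(6) = 6 - 2(-14) = 34
d(7) = 34 - 2(6) = 22
d(8) = 22 - 2(34) = -46
d(9) = (-46) - 2(22) = -90
d(10) = (-90) - 2(-46) = 2

2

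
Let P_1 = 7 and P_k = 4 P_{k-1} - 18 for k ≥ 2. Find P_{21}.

1099511627782

The fixed point is -18/(1 - 4) = 6, so P_k - 6 = 4(P_{k-1} - 6).
Hence P_k = 1·4^{k-1} + 6.
P_{21} = 1·4^{20} + 6 = 1·1099511627776 + 6 = 1099511627782.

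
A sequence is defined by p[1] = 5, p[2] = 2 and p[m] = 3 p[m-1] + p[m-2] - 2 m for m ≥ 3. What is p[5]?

22

p[3] = 3*2 + 5 - 6 = 5
p[4] = 3*5 + 2 - 8 = 9
p[5] = 3*9 + 5 - 10 = 22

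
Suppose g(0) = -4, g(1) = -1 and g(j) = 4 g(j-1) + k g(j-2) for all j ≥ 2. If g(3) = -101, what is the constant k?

g(2) = -4 - 4k
g(3) = -16 - 17k
So -16 - 17k = -101, giving k = 5.

5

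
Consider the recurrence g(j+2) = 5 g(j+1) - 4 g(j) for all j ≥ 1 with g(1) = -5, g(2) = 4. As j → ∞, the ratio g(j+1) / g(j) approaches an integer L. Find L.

4

The characteristic equation is r^2 - 5r + 4 = 0, which factors as (r - 4)(r - 1) = 0.
So the roots are 4 and 1. Since |4| > |1| and the coefficient of 4^j is non-zero, the ratio tends to 4.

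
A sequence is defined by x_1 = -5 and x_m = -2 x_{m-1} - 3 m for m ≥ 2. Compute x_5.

x_2 = -2·(-5) - 6 = 4
x_3 = -2·4 - 9 = -17
x_4 = -2·(-17) - 12 = 22
x_5 = -2·22 - 15 = -59

-59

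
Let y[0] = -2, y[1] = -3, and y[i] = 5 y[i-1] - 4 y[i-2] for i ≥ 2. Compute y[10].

-349527

y[2] = 5(-3) - 4(-2) = -7
y[3] = 5(-7) - 4(-3) = -23
y[4] = 5(-23) - 4(-7) = -87
y[5] = 5(-87) - 4(-23) = -343
y[6] = 5(-343) - 4(-87) = -1367
y[7] = 5(-1367) - 4(-343) = -5463
y[8] = 5(-5463) - 4(-1367) = -21847
y[9] = 5(-21847) - 4(-5463) = -87383
y[10] = 5(-87383) - 4(-21847) = -349527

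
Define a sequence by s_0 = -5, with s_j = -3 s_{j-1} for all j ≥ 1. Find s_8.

-32805

s_1 = -3(-5) = 15
s_2 = -3(15) = -45
s_3 = -3(-45) = 135
s_4 = -3(135) = -405
s_5 = -3(-405) = 1215
s_6 = -3(1215) = -3645
s_7 = -3(-3645) = 10935
s_8 = -3(10935) = -32805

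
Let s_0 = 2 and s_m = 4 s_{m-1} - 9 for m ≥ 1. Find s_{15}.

The fixed point is -9/(1 - 4) = 3, so s_m - 3 = 4(s_{m-1} - 3).
Hence s_m = -1·4^m + 3.
s_{15} = -1·4^{15} + 3 = -1·1073741824 + 3 = -1073741821.

-1073741821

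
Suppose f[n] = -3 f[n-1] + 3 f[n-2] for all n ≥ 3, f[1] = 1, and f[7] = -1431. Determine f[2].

Let f[2] = w.
f[3] = 3 - 3w
f[4] = -9 + 12w
f[5] = 36 - 45w
f[6] = -135 + 171w
f[7] = 513 - 648w
So 513 - 648w = -1431, giving w = 3.

3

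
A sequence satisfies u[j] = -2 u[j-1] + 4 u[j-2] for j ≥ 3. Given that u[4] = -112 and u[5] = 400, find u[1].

Rearranging, u[j-2] = (u[j] + 2 u[j-1]) / 4.
u[3] = (400 + 2*(-112)) / 4 = 176/4 = 44
u[2] = (-112 + 2*44) / 4 = -24/4 = -6
u[1] = (44 + 2*(-6)) / 4 = 32/4 = 8

8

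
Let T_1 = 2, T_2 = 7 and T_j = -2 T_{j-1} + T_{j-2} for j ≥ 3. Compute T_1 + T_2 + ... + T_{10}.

T_3 = -2*7 + 2 = -12
T_4 = -2*(-12) + 7 = 31
T_5 = -2*31 + (-12) = -74
T_6 = -2*(-74) + 31 = 179
T_7 = -2*179 + (-74) = -432
T_8 = -2*(-432) + 179 = 1043
T_9 = -2*1043 + (-432) = -2518
T_{10} = -2*(-2518) + 1043 = 6079
Sum = 2 + 7 + (-12) + 31 + (-74) + 179 + (-432) + 1043 + (-2518) + 6079 = 4305

4305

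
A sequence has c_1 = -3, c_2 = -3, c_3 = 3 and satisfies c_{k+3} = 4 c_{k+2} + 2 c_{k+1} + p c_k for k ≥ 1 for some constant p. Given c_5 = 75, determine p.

-3

c_4 = 6 - 3p
c_5 = 30 - 15p
So 30 - 15p = 75, giving p = -3.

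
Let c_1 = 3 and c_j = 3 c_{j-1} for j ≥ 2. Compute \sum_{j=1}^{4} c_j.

c_2 = 3(3) = 9
c_3 = 3(9) = 27
c_4 = 3(27) = 81
Sum = 3 + 9 + 27 + 81 = 120

120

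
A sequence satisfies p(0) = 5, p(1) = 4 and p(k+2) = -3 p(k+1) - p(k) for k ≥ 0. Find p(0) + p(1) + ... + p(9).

p(2) = -3·4 - 5 = -17
p(3) = -3·(-17) - 4 = 47
p(4) = -3·47 - (-17) = -124
p(5) = -3·(-124) - 47 = 325
p(6) = -3·325 - (-124) = -851
p(7) = -3·(-851) - 325 = 2228
p(8) = -3·2228 - (-851) = -5833
p(9) = -3·(-5833) - 2228 = 15271
Sum = 5 + 4 + (-17) + 47 + (-124) + 325 + (-851) + 2228 + (-5833) + 15271 = 11055

11055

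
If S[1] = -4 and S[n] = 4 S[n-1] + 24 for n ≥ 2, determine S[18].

68719476728

The fixed point is 24/(1 - 4) = -8, so S[n] + 8 = 4(S[n-1] + 8).
Hence S[n] = 4·4^{n-1} - 8.
S[18] = 4·4^{17} - 8 = 4·17179869184 - 8 = 68719476728.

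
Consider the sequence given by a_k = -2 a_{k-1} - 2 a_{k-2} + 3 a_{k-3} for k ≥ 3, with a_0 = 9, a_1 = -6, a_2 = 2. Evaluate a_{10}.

-1612

a_3 = -2(2) - 2(-6) + 3(9) = 35
a_4 = -2(35) - 2(2) + 3(-6) = -92
a_5 = -2(-92) - 2(35) + 3(2) = 120
a_6 = -2(120) - 2(-92) + 3(35) = 49
a_7 = -2(49) - 2(120) + 3(-92) = -614
a_8 = -2(-614) - 2(49) + 3(120) = 1490
a_9 = -2(1490) - 2(-614) + 3(49) = -1605
a_{10} = -2(-1605) - 2(1490) + 3(-614) = -1612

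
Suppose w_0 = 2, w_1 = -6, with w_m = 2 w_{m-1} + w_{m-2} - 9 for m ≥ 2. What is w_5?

-330

w_2 = 2·(-6) + 2 - 9 = -19
w_3 = 2·(-19) + (-6) - 9 = -53
w_4 = 2·(-53) + (-19) - 9 = -134
w_5 = 2·(-134) + (-53) - 9 = -330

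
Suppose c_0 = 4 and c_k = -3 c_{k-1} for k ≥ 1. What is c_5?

c_1 = -3(4) = -12
c_2 = -3(-12) = 36
c_3 = -3(36) = -108
c_4 = -3(-108) = 324
c_5 = -3(324) = -972

-972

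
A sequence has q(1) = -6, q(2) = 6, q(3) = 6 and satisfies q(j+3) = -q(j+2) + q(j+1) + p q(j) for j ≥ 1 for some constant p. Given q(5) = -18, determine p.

-2

q(4) = -6p
q(5) = 6 + 12p
So 6 + 12p = -18, giving p = -2.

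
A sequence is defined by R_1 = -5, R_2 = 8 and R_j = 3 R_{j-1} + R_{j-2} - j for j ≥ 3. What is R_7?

1801

R_3 = 3*8 + (-5) - 3 = 16
R_4 = 3*16 + 8 - 4 = 52
R_5 = 3*52 + 16 - 5 = 167
R_6 = 3*167 + 52 - 6 = 547
R_7 = 3*547 + 167 - 7 = 1801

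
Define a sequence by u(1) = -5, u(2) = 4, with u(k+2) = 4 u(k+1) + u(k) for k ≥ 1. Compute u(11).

1173035

u(3) = 4·4 + (-5) = 11
u(4) = 4·11 + 4 = 48
u(5) = 4·48 + 11 = 203
u(6) = 4·203 + 48 = 860
u(7) = 4·860 + 203 = 3643
u(8) = 4·3643 + 860 = 15432
u(9) = 4·15432 + 3643 = 65371
u(10) = 4·65371 + 15432 = 276916
u(11) = 4·276916 + 65371 = 1173035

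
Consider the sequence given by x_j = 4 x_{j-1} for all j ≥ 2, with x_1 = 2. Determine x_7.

x_2 = 4*2 = 8
x_3 = 4*8 = 32
x_4 = 4*32 = 128
x_5 = 4*128 = 512
x_6 = 4*512 = 2048
x_7 = 4*2048 = 8192

8192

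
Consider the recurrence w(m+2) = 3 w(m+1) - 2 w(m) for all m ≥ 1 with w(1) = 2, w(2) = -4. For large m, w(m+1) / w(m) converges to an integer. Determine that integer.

The characteristic equation is r^2 - 3r + 2 = 0, which factors as (r - 2)(r - 1) = 0.
So the roots are 2 and 1. Since |2| > |1| and the coefficient of 2^m is non-zero, the ratio tends to 2.

2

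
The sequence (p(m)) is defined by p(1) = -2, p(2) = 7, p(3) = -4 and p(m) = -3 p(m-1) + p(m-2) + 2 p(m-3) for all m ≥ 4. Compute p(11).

p(4) = -3*(-4) + 7 + 2*(-2) = 15
p(5) = -3*15 + (-4) + 2*7 = -35
p(6) = -3*(-35) + 15 + 2*(-4) = 112
p(7) = -3*112 + (-35) + 2*15 = -341
p(8) = -3*(-341) + 112 + 2*(-35) = 1065
p(9) = -3*1065 + (-341) + 2*112 = -3312
p(10) = -3*(-3312) + 1065 + 2*(-341) = 10319
p(11) = -3*10319 + (-3312) + 2*1065 = -32139

-32139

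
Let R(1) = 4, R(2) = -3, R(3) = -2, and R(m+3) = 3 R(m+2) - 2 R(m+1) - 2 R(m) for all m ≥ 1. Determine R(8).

R(4) = 3·(-2) - 2·(-3) - 2·4 = -8
R(5) = 3·(-8) - 2·(-2) - 2·(-3) = -14
R(6) = 3·(-14) - 2·(-8) - 2·(-2) = -22
R(7) = 3·(-22) - 2·(-14) - 2·(-8) = -22
R(8) = 3·(-22) - 2·(-22) - 2·(-14) = 6

6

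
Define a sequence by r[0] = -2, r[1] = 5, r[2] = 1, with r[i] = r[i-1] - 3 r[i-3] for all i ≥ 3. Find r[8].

25

r[3] = 1 - 3(-2) = 7
r[4] = 7 - 3(5) = -8
r[5] = (-8) - 3(1) = -11
r[6] = (-11) - 3(7) = -32
r[7] = (-32) - 3(-8) = -8
r[8] = (-8) - 3(-11) = 25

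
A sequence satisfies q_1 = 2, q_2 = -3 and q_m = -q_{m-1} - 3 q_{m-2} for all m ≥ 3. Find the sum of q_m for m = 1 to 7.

q_3 = -(-3) - 3·2 = -3
q_4 = -(-3) - 3·(-3) = 12
q_5 = -12 - 3·(-3) = -3
q_6 = -(-3) - 3·12 = -33
q_7 = -(-33) - 3·(-3) = 42
Sum = 2 + (-3) + (-3) + 12 + (-3) + (-33) + 42 = 14

14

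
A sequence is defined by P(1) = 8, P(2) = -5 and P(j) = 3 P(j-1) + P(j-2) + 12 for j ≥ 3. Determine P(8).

3127

P(3) = 3*(-5) + 8 + 12 = 5
P(4) = 3*5 + (-5) + 12 = 22
P(5) = 3*22 + 5 + 12 = 83
P(6) = 3*83 + 22 + 12 = 283
P(7) = 3*283 + 83 + 12 = 944
P(8) = 3*944 + 283 + 12 = 3127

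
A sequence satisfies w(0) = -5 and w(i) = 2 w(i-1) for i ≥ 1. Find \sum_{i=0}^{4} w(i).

-155

w(1) = 2·(-5) = -10
w(2) = 2·(-10) = -20
w(3) = 2·(-20) = -40
w(4) = 2·(-40) = -80
Sum = (-5) + (-10) + (-20) + (-40) + (-80) = -155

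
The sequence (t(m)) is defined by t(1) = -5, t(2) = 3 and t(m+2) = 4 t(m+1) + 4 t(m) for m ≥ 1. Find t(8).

-12352

t(3) = 4·3 + 4·(-5) = -8
t(4) = 4·(-8) + 4·3 = -20
t(5) = 4·(-20) + 4·(-8) = -112
t(6) = 4·(-112) + 4·(-20) = -528
t(7) = 4·(-528) + 4·(-112) = -2560
t(8) = 4·(-2560) + 4·(-528) = -12352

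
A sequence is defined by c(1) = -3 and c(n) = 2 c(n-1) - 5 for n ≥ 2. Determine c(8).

-1019

c(2) = 2(-3) - 5 = -11
c(3) = 2(-11) - 5 = -27
c(4) = 2(-27) - 5 = -59
c(5) = 2(-59) - 5 = -123
c(6) = 2(-123) - 5 = -251
c(7) = 2(-251) - 5 = -507
c(8) = 2(-507) - 5 = -1019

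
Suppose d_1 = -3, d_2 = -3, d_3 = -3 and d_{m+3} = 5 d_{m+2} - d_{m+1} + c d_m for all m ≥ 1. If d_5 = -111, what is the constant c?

d_4 = -12 - 3c
d_5 = -57 - 18c
So -57 - 18c = -111, giving c = 3.

3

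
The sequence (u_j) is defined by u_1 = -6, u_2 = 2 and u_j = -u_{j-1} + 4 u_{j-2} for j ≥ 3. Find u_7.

u_3 = -2 + 4·(-6) = -26
u_4 = -(-26) + 4·2 = 34
u_5 = -34 + 4·(-26) = -138
u_6 = -(-138) + 4·34 = 274
u_7 = -274 + 4·(-138) = -826

-826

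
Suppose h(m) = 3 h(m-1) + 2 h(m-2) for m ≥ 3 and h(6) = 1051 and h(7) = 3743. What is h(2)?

Rearranging, h(m-2) = (h(m) - 3 h(m-1)) / 2.
h(5) = (3743 - 3·1051) / 2 = 590/2 = 295
h(4) = (1051 - 3·295) / 2 = 166/2 = 83
h(3) = (295 - 3·83) / 2 = 46/2 = 23
h(2) = (83 - 3·23) / 2 = 14/2 = 7

7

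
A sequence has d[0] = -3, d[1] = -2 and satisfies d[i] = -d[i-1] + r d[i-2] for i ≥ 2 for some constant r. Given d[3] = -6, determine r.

-4

d[2] = 2 - 3r
d[3] = -2 + r
So -2 + r = -6, giving r = -4.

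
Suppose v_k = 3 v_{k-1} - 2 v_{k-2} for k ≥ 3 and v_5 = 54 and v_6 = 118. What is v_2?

Rearranging, v_{k-2} = (v_k - 3 v_{k-1}) / -2.
v_4 = (118 - 3(54)) / -2 = -44/-2 = 22
v_3 = (54 - 3(22)) / -2 = -12/-2 = 6
v_2 = (22 - 3(6)) / -2 = 4/-2 = -2

-2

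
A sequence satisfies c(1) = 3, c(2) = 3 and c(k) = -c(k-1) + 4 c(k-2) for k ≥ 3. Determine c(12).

c(3) = -3 + 4(3) = 9
c(4) = -9 + 4(3) = 3
c(5) = -3 + 4(9) = 33
c(6) = -33 + 4(3) = -21
c(7) = -(-21) + 4(33) = 153
c(8) = -153 + 4(-21) = -237
c(9) = -(-237) + 4(153) = 849
c(10) = -849 + 4(-237) = -1797
c(11) = -(-1797) + 4(849) = 5193
c(12) = -5193 + 4(-1797) = -12381

-12381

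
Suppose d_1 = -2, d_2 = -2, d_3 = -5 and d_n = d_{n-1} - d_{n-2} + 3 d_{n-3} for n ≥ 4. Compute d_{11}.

-193

d_4 = (-5) - (-2) + 3·(-2) = -9
d_5 = (-9) - (-5) + 3·(-2) = -10
d_6 = (-10) - (-9) + 3·(-5) = -16
d_7 = (-16) - (-10) + 3·(-9) = -33
d_8 = (-33) - (-16) + 3·(-10) = -47
d_9 = (-47) - (-33) + 3·(-16) = -62
d_{10} = (-62) - (-47) + 3·(-33) = -114
d_{11} = (-114) - (-62) + 3·(-47) = -193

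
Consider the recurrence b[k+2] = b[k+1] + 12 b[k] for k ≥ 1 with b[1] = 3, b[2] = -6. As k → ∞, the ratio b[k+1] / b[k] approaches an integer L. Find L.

4

The characteristic equation is r^2 - r - 12 = 0, which factors as (r - 4)(r + 3) = 0.
So the roots are 4 and -3. Since |4| > |-3| and the coefficient of 4^k is non-zero, the ratio tends to 4.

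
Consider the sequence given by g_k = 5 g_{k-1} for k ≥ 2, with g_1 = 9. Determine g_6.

g_2 = 5·9 = 45
g_3 = 5·45 = 225
g_4 = 5·225 = 1125
g_5 = 5·1125 = 5625
g_6 = 5·5625 = 28125

28125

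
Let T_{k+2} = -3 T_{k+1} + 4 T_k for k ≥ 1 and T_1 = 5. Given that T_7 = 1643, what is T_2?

Let T_2 = y.
T_3 = 20 - 3y
T_4 = -60 + 13y
T_5 = 260 - 51y
T_6 = -1020 + 205y
T_7 = 4100 - 819y
So 4100 - 819y = 1643, giving y = 3.

3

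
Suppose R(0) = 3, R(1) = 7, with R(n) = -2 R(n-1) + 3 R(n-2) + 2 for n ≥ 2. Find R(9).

17231

R(2) = -2·7 + 3·3 + 2 = -3
R(3) = -2·(-3) + 3·7 + 2 = 29
R(4) = -2·29 + 3·(-3) + 2 = -65
R(5) = -2·(-65) + 3·29 + 2 = 219
R(6) = -2·219 + 3·(-65) + 2 = -631
R(7) = -2·(-631) + 3·219 + 2 = 1921
R(8) = -2·1921 + 3·(-631) + 2 = -5733
R(9) = -2·(-5733) + 3·1921 + 2 = 17231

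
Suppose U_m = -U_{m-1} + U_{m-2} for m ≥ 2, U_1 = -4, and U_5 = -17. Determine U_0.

-1

Let U_0 = y.
U_2 = 4 + y
U_3 = -8 - y
U_4 = 12 + 2y
U_5 = -20 - 3y
So -20 - 3y = -17, giving y = -1.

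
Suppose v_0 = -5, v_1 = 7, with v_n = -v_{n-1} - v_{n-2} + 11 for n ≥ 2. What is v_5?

v_2 = -7 - (-5) + 11 = 9
v_3 = -9 - 7 + 11 = -5
v_4 = -(-5) - 9 + 11 = 7
v_5 = -7 - (-5) + 11 = 9

9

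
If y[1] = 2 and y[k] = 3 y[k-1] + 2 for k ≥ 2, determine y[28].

The fixed point is 2/(1 - 3) = -1, so y[k] + 1 = 3(y[k-1] + 1).
Hence y[k] = 3·3^{k-1} - 1.
y[28] = 3·3^{27} - 1 = 3·7625597484987 - 1 = 22876792454960.

22876792454960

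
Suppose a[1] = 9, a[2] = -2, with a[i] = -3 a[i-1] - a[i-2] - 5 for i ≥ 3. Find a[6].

154

a[3] = -3·(-2) - 9 - 5 = -8
a[4] = -3·(-8) - (-2) - 5 = 21
a[5] = -3·21 - (-8) - 5 = -60
a[6] = -3·(-60) - 21 - 5 = 154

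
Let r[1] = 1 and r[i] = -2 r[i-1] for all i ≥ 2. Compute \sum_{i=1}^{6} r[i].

r[2] = -2(1) = -2
r[3] = -2(-2) = 4
r[4] = -2(4) = -8
r[5] = -2(-8) = 16
r[6] = -2(16) = -32
Sum = 1 + (-2) + 4 + (-8) + 16 + (-32) = -21

-21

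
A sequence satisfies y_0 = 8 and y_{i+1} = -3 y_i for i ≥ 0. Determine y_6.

5832

y_1 = -3(8) = -24
y_2 = -3(-24) = 72
y_3 = -3(72) = -216
y_4 = -3(-216) = 648
y_5 = -3(648) = -1944
y_6 = -3(-1944) = 5832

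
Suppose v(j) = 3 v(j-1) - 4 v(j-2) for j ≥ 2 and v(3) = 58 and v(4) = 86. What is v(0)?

-4

Rearranging, v(j-2) = (v(j) - 3 v(j-1)) / -4.
v(2) = (86 - 3·58) / -4 = -88/-4 = 22
v(1) = (58 - 3·22) / -4 = -8/-4 = 2
v(0) = (22 - 3·2) / -4 = 16/-4 = -4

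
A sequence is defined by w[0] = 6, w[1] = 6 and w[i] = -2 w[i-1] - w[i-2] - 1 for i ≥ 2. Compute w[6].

w[2] = -2*6 - 6 - 1 = -19
w[3] = -2*(-19) - 6 - 1 = 31
w[4] = -2*31 - (-19) - 1 = -44
w[5] = -2*(-44) - 31 - 1 = 56
w[6] = -2*56 - (-44) - 1 = -69

-69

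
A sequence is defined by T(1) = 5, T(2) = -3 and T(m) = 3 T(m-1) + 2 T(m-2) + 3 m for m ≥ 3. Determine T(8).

T(3) = 3·(-3) + 2·5 + 9 = 10
T(4) = 3·10 + 2·(-3) + 12 = 36
T(5) = 3·36 + 2·10 + 15 = 143
T(6) = 3·143 + 2·36 + 18 = 519
T(7) = 3·519 + 2·143 + 21 = 1864
T(8) = 3·1864 + 2·519 + 24 = 6654

6654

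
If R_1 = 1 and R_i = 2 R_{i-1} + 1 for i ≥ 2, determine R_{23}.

8388607

The fixed point is 1/(1 - 2) = -1, so R_i + 1 = 2(R_{i-1} + 1).
Hence R_i = 2·2^{i-1} - 1.
R_{23} = 2·2^{22} - 1 = 2·4194304 - 1 = 8388607.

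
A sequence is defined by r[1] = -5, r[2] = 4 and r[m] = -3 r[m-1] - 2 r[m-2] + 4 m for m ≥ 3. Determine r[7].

286

r[3] = -3(4) - 2(-5) + 12 = 10
r[4] = -3(10) - 2(4) + 16 = -22
r[5] = -3(-22) - 2(10) + 20 = 66
r[6] = -3(66) - 2(-22) + 24 = -130
r[7] = -3(-130) - 2(66) + 28 = 286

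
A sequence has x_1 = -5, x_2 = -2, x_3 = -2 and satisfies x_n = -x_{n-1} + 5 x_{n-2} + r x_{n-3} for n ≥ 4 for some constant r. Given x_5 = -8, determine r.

-2

x_4 = -8 - 5r
x_5 = -2 + 3r
So -2 + 3r = -8, giving r = -2.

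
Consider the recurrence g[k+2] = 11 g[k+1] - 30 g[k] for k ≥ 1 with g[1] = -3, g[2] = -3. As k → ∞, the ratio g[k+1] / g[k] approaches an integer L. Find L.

6

The characteristic equation is r^2 - 11r + 30 = 0, which factors as (r - 6)(r - 5) = 0.
So the roots are 6 and 5. Since |6| > |5| and the coefficient of 6^k is non-zero, the ratio tends to 6.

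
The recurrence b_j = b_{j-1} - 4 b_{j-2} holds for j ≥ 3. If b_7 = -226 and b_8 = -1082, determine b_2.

Rearranging, b_{j-2} = (b_j - b_{j-1}) / -4.
b_6 = (-1082 - (-226)) / -4 = -856/-4 = 214
b_5 = (-226 - 214) / -4 = -440/-4 = 110
b_4 = (214 - 110) / -4 = 104/-4 = -26
b_3 = (110 - (-26)) / -4 = 136/-4 = -34
b_2 = (-26 - (-34)) / -4 = 8/-4 = -2

-2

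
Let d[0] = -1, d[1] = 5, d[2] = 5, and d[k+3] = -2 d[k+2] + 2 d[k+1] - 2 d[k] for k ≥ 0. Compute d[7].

44

d[3] = -2(5) + 2(5) - 2(-1) = 2
d[4] = -2(2) + 2(5) - 2(5) = -4
d[5] = -2(-4) + 2(2) - 2(5) = 2
d[6] = -2(2) + 2(-4) - 2(2) = -16
d[7] = -2(-16) + 2(2) - 2(-4) = 44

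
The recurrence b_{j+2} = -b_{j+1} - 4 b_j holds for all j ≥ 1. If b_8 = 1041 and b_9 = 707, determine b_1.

7

Rearranging, b_{j-2} = (b_j + b_{j-1}) / -4.
b_7 = (707 + 1041) / -4 = 1748/-4 = -437
b_6 = (1041 + (-437)) / -4 = 604/-4 = -151
b_5 = (-437 + (-151)) / -4 = -588/-4 = 147
b_4 = (-151 + 147) / -4 = -4/-4 = 1
b_3 = (147 + 1) / -4 = 148/-4 = -37
b_2 = (1 + (-37)) / -4 = -36/-4 = 9
b_1 = (-37 + 9) / -4 = -28/-4 = 7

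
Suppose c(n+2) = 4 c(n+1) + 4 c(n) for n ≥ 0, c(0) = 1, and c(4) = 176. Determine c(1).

1

Let c(1) = v.
c(2) = 4 + 4v
c(3) = 16 + 20v
c(4) = 80 + 96v
So 80 + 96v = 176, giving v = 1.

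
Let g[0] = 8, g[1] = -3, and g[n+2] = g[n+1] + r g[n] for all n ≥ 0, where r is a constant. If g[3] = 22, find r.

g[2] = -3 + 8r
g[3] = -3 + 5r
So -3 + 5r = 22, giving r = 5.

5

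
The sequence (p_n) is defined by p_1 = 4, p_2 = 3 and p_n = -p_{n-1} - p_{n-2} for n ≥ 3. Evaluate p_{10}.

4

p_3 = -3 - 4 = -7
p_4 = -(-7) - 3 = 4
p_5 = -4 - (-7) = 3
p_6 = -3 - 4 = -7
p_7 = -(-7) - 3 = 4
p_8 = -4 - (-7) = 3
p_9 = -3 - 4 = -7
p_{10} = -(-7) - 3 = 4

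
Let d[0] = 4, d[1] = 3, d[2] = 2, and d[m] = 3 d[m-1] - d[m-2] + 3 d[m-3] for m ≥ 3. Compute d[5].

147

d[3] = 3(2) - 3 + 3(4) = 15
d[4] = 3(15) - 2 + 3(3) = 52
d[5] = 3(52) - 15 + 3(2) = 147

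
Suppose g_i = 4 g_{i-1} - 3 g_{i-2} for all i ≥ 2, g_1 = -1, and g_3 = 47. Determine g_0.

Let g_0 = z.
g_2 = -4 - 3z
g_3 = -13 - 12z
So -13 - 12z = 47, giving z = -5.

-5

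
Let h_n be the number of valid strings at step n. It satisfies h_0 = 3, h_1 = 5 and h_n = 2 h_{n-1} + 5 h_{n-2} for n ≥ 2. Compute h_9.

131925

h_2 = 2*5 + 5*3 = 25
h_3 = 2*25 + 5*5 = 75
h_4 = 2*75 + 5*25 = 275
h_5 = 2*275 + 5*75 = 925
h_6 = 2*925 + 5*275 = 3225
h_7 = 2*3225 + 5*925 = 11075
h_8 = 2*11075 + 5*3225 = 38275
h_9 = 2*38275 + 5*11075 = 131925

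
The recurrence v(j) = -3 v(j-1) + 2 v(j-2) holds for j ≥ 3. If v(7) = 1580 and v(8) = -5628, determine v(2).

Rearranging, v(j-2) = (v(j) + 3 v(j-1)) / 2.
v(6) = (-5628 + 3(1580)) / 2 = -888/2 = -444
v(5) = (1580 + 3(-444)) / 2 = 248/2 = 124
v(4) = (-444 + 3(124)) / 2 = -72/2 = -36
v(3) = (124 + 3(-36)) / 2 = 16/2 = 8
v(2) = (-36 + 3(8)) / 2 = -12/2 = -6

-6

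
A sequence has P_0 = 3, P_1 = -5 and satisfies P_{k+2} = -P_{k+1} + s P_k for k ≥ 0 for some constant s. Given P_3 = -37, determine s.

P_2 = 5 + 3s
P_3 = -5 - 8s
So -5 - 8s = -37, giving s = 4.

4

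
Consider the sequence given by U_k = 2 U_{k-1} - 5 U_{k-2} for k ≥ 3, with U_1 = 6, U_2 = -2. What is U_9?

U_3 = 2*(-2) - 5*6 = -34
U_4 = 2*(-34) - 5*(-2) = -58
U_5 = 2*(-58) - 5*(-34) = 54
U_6 = 2*54 - 5*(-58) = 398
U_7 = 2*398 - 5*54 = 526
U_8 = 2*526 - 5*398 = -938
U_9 = 2*(-938) - 5*526 = -4506

-4506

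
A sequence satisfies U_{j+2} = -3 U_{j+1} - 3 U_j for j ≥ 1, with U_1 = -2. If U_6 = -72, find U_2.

Let U_2 = x.
U_3 = 6 - 3x
U_4 = -18 + 6x
U_5 = 36 - 9x
U_6 = -54 + 9x
So -54 + 9x = -72, giving x = -2.

-2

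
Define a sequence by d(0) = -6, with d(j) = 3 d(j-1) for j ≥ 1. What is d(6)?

d(1) = 3(-6) = -18
d(2) = 3(-18) = -54
d(3) = 3(-54) = -162
d(4) = 3(-162) = -486
d(5) = 3(-486) = -1458
d(6) = 3(-1458) = -4374

-4374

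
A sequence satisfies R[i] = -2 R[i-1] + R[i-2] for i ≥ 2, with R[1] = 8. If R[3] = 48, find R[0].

Let R[0] = x.
R[2] = -16 + x
R[3] = 40 - 2x
So 40 - 2x = 48, giving x = -4.

-4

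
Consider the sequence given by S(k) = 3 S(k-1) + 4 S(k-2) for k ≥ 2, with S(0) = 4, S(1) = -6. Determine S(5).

S(2) = 3·(-6) + 4·4 = -2
S(3) = 3·(-2) + 4·(-6) = -30
S(4) = 3·(-30) + 4·(-2) = -98
S(5) = 3·(-98) + 4·(-30) = -414

-414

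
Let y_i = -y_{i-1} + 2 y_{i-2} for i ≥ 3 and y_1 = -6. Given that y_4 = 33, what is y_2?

7

Let y_2 = w.
y_3 = -12 - w
y_4 = 12 + 3w
So 12 + 3w = 33, giving w = 7.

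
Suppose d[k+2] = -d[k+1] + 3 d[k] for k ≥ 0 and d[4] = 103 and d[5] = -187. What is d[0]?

Rearranging, d[k-2] = (d[k] + d[k-1]) / 3.
d[3] = (-187 + 103) / 3 = -84/3 = -28
d[2] = (103 + (-28)) / 3 = 75/3 = 25
d[1] = (-28 + 25) / 3 = -3/3 = -1
d[0] = (25 + (-1)) / 3 = 24/3 = 8

8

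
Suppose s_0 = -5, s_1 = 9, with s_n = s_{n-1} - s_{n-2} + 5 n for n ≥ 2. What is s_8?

54

s_2 = 9 - (-5) + 10 = 24
s_3 = 24 - 9 + 15 = 30
s_4 = 30 - 24 + 20 = 26
s_5 = 26 - 30 + 25 = 21
s_6 = 21 - 26 + 30 = 25
s_7 = 25 - 21 + 35 = 39
s_8 = 39 - 25 + 40 = 54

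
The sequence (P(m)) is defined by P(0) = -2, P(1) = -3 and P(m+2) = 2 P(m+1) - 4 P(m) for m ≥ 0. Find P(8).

P(2) = 2*(-3) - 4*(-2) = 2
P(3) = 2*2 - 4*(-3) = 16
P(4) = 2*16 - 4*2 = 24
P(5) = 2*24 - 4*16 = -16
P(6) = 2*(-16) - 4*24 = -128
P(7) = 2*(-128) - 4*(-16) = -192
P(8) = 2*(-192) - 4*(-128) = 128

128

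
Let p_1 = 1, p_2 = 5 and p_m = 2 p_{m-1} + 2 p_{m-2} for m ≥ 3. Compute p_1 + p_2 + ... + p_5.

p_3 = 2*5 + 2*1 = 12
p_4 = 2*12 + 2*5 = 34
p_5 = 2*34 + 2*12 = 92
Sum = 1 + 5 + 12 + 34 + 92 = 144

144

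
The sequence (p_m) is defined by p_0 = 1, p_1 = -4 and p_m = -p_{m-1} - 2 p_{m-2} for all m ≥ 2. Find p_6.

p_2 = -(-4) - 2(1) = 2
p_3 = -2 - 2(-4) = 6
p_4 = -6 - 2(2) = -10
p_5 = -(-10) - 2(6) = -2
p_6 = -(-2) - 2(-10) = 22

22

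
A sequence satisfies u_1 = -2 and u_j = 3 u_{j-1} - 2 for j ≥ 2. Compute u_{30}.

-205891132094648

The fixed point is -2/(1 - 3) = 1, so u_j - 1 = 3(u_{j-1} - 1).
Hence u_j = -3·3^{j-1} + 1.
u_{30} = -3·3^{29} + 1 = -3·68630377364883 + 1 = -205891132094648.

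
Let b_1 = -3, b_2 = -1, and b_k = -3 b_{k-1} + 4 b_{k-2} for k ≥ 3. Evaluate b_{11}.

-419433

b_3 = -3(-1) + 4(-3) = -9
b_4 = -3(-9) + 4(-1) = 23
b_5 = -3(23) + 4(-9) = -105
b_6 = -3(-105) + 4(23) = 407
b_7 = -3(407) + 4(-105) = -1641
b_8 = -3(-1641) + 4(407) = 6551
b_9 = -3(6551) + 4(-1641) = -26217
b_{10} = -3(-26217) + 4(6551) = 104855
b_{11} = -3(104855) + 4(-26217) = -419433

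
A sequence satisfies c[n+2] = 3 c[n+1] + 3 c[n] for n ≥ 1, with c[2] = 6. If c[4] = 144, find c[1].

8

Let c[1] = v.
c[3] = 18 + 3v
c[4] = 72 + 9v
So 72 + 9v = 144, giving v = 8.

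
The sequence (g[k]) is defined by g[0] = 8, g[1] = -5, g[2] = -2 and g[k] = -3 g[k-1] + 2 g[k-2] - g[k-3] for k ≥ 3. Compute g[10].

83908

g[3] = -3(-2) + 2(-5) - 8 = -12
g[4] = -3(-12) + 2(-2) - (-5) = 37
g[5] = -3(37) + 2(-12) - (-2) = -133
g[6] = -3(-133) + 2(37) - (-12) = 485
g[7] = -3(485) + 2(-133) - 37 = -1758
g[8] = -3(-1758) + 2(485) - (-133) = 6377
g[9] = -3(6377) + 2(-1758) - 485 = -23132
g[10] = -3(-23132) + 2(6377) - (-1758) = 83908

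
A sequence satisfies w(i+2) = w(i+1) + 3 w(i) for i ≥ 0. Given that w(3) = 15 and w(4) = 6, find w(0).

Rearranging, w(i-2) = (w(i) - w(i-1)) / 3.
w(2) = (6 - 15) / 3 = -9/3 = -3
w(1) = (15 - (-3)) / 3 = 18/3 = 6
w(0) = (-3 - 6) / 3 = -9/3 = -3

-3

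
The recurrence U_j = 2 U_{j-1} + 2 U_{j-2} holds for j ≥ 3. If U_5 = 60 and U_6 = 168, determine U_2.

Rearranging, U_{j-2} = (U_j - 2 U_{j-1}) / 2.
U_4 = (168 - 2*60) / 2 = 48/2 = 24
U_3 = (60 - 2*24) / 2 = 12/2 = 6
U_2 = (24 - 2*6) / 2 = 12/2 = 6

6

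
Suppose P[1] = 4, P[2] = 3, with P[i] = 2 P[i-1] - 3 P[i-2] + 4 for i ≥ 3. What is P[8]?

75

P[3] = 2(3) - 3(4) + 4 = -2
P[4] = 2(-2) - 3(3) + 4 = -9
P[5] = 2(-9) - 3(-2) + 4 = -8
P[6] = 2(-8) - 3(-9) + 4 = 15
P[7] = 2(15) - 3(-8) + 4 = 58
P[8] = 2(58) - 3(15) + 4 = 75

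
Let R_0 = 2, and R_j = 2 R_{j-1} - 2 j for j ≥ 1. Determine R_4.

R_1 = 2*2 - 2 = 2
R_2 = 2*2 - 4 = 0
R_3 = 2*0 - 6 = -6
R_4 = 2*(-6) - 8 = -20

-20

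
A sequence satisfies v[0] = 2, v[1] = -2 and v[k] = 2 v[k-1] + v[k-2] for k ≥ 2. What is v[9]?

-1154

v[2] = 2(-2) + 2 = -2
v[3] = 2(-2) + (-2) = -6
v[4] = 2(-6) + (-2) = -14
v[5] = 2(-14) + (-6) = -34
v[6] = 2(-34) + (-14) = -82
v[7] = 2(-82) + (-34) = -198
v[8] = 2(-198) + (-82) = -478
v[9] = 2(-478) + (-198) = -1154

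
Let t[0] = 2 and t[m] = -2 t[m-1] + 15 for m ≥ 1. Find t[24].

-50331643

The fixed point is 15/(1 + 2) = 5, so t[m] - 5 = -2(t[m-1] - 5).
Hence t[m] = -3·(-2)^m + 5.
t[24] = -3·(-2)^{24} + 5 = -3·16777216 + 5 = -50331643.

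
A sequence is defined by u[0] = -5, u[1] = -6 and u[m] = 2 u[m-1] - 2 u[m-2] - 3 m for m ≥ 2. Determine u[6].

-40

u[2] = 2*(-6) - 2*(-5) - 6 = -8
u[3] = 2*(-8) - 2*(-6) - 9 = -13
u[4] = 2*(-13) - 2*(-8) - 12 = -22
u[5] = 2*(-22) - 2*(-13) - 15 = -33
u[6] = 2*(-33) - 2*(-22) - 18 = -40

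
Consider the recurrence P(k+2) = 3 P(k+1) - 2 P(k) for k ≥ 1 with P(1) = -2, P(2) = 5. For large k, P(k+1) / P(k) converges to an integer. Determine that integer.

The characteristic equation is r^2 - 3r + 2 = 0, which factors as (r - 2)(r - 1) = 0.
So the roots are 2 and 1. Since |2| > |1| and the coefficient of 2^k is non-zero, the ratio tends to 2.

2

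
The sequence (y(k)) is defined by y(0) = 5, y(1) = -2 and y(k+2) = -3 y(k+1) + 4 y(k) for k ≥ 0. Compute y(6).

5738

y(2) = -3*(-2) + 4*5 = 26
y(3) = -3*26 + 4*(-2) = -86
y(4) = -3*(-86) + 4*26 = 362
y(5) = -3*362 + 4*(-86) = -1430
y(6) = -3*(-1430) + 4*362 = 5738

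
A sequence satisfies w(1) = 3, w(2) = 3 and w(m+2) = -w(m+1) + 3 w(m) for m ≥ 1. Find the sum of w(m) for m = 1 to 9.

w(3) = -3 + 3*3 = 6
w(4) = -6 + 3*3 = 3
w(5) = -3 + 3*6 = 15
w(6) = -15 + 3*3 = -6
w(7) = -(-6) + 3*15 = 51
w(8) = -51 + 3*(-6) = -69
w(9) = -(-69) + 3*51 = 222
Sum = 3 + 3 + 6 + 3 + 15 + (-6) + 51 + (-69) + 222 = 228

228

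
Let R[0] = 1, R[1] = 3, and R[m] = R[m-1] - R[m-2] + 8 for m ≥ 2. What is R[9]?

15

R[2] = 3 - 1 + 8 = 10
R[3] = 10 - 3 + 8 = 15
R[4] = 15 - 10 + 8 = 13
R[5] = 13 - 15 + 8 = 6
R[6] = 6 - 13 + 8 = 1
R[7] = 1 - 6 + 8 = 3
R[8] = 3 - 1 + 8 = 10
R[9] = 10 - 3 + 8 = 15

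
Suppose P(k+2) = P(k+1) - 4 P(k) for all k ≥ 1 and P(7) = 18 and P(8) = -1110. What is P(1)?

9

Rearranging, P(k-2) = (P(k) - P(k-1)) / -4.
P(6) = (-1110 - 18) / -4 = -1128/-4 = 282
P(5) = (18 - 282) / -4 = -264/-4 = 66
P(4) = (282 - 66) / -4 = 216/-4 = -54
P(3) = (66 - (-54)) / -4 = 120/-4 = -30
P(2) = (-54 - (-30)) / -4 = -24/-4 = 6
P(1) = (-30 - 6) / -4 = -36/-4 = 9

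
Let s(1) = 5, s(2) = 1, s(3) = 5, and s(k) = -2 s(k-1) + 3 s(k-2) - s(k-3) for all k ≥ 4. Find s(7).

s(4) = -2·5 + 3·1 - 5 = -12
s(5) = -2·(-12) + 3·5 - 1 = 38
s(6) = -2·38 + 3·(-12) - 5 = -117
s(7) = -2·(-117) + 3·38 - (-12) = 360

360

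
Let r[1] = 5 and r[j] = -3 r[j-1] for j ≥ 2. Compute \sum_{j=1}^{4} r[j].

-100

r[2] = -3(5) = -15
r[3] = -3(-15) = 45
r[4] = -3(45) = -135
Sum = 5 + (-15) + 45 + (-135) = -100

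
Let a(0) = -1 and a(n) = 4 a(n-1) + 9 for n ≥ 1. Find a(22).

The fixed point is 9/(1 - 4) = -3, so a(n) + 3 = 4(a(n-1) + 3).
Hence a(n) = 2·4^n - 3.
a(22) = 2·4^{22} - 3 = 2·17592186044416 - 3 = 35184372088829.

35184372088829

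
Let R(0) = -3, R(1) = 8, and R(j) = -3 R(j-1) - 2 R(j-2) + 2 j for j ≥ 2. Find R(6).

R(2) = -3*8 - 2*(-3) + 4 = -14
R(3) = -3*(-14) - 2*8 + 6 = 32
R(4) = -3*32 - 2*(-14) + 8 = -60
R(5) = -3*(-60) - 2*32 + 10 = 126
R(6) = -3*126 - 2*(-60) + 12 = -246

-246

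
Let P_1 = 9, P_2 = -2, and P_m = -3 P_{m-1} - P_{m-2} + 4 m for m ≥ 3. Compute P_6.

-81

P_3 = -3*(-2) - 9 + 12 = 9
P_4 = -3*9 - (-2) + 16 = -9
P_5 = -3*(-9) - 9 + 20 = 38
P_6 = -3*38 - (-9) + 24 = -81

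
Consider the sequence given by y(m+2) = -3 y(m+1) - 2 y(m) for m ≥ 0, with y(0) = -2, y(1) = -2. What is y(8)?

1018

y(2) = -3(-2) - 2(-2) = 10
y(3) = -3(10) - 2(-2) = -26
y(4) = -3(-26) - 2(10) = 58
y(5) = -3(58) - 2(-26) = -122
y(6) = -3(-122) - 2(58) = 250
y(7) = -3(250) - 2(-122) = -506
y(8) = -3(-506) - 2(250) = 1018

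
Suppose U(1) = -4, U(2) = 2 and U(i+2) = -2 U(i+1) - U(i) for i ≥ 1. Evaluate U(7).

U(3) = -2*2 - (-4) = 0
U(4) = -2*0 - 2 = -2
U(5) = -2*(-2) - 0 = 4
U(6) = -2*4 - (-2) = -6
U(7) = -2*(-6) - 4 = 8

8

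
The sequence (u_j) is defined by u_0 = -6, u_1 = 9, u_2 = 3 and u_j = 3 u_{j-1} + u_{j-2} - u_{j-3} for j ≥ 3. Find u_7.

u_3 = 3*3 + 9 - (-6) = 24
u_4 = 3*24 + 3 - 9 = 66
u_5 = 3*66 + 24 - 3 = 219
u_6 = 3*219 + 66 - 24 = 699
u_7 = 3*699 + 219 - 66 = 2250

2250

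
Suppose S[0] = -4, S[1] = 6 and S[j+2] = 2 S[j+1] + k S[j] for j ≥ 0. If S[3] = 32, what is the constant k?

-4

S[2] = 12 - 4k
S[3] = 24 - 2k
So 24 - 2k = 32, giving k = -4.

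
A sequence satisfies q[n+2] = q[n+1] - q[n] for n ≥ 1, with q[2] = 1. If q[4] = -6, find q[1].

6

Let q[1] = z.
q[3] = 1 - z
q[4] = -z
So -z = -6, giving z = 6.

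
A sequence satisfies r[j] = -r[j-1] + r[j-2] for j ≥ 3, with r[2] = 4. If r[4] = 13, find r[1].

-5

Let r[1] = x.
r[3] = -4 + x
r[4] = 8 - x
So 8 - x = 13, giving x = -5.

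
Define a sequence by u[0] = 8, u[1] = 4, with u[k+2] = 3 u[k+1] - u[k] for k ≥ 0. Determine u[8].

u[2] = 3(4) - 8 = 4
u[3] = 3(4) - 4 = 8
u[4] = 3(8) - 4 = 20
u[5] = 3(20) - 8 = 52
u[6] = 3(52) - 20 = 136
u[7] = 3(136) - 52 = 356
u[8] = 3(356) - 136 = 932

932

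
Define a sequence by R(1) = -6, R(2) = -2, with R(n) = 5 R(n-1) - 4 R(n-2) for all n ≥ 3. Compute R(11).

R(3) = 5·(-2) - 4·(-6) = 14
R(4) = 5·14 - 4·(-2) = 78
R(5) = 5·78 - 4·14 = 334
R(6) = 5·334 - 4·78 = 1358
R(7) = 5·1358 - 4·334 = 5454
R(8) = 5·5454 - 4·1358 = 21838
R(9) = 5·21838 - 4·5454 = 87374
R(10) = 5·87374 - 4·21838 = 349518
R(11) = 5·349518 - 4·87374 = 1398094

1398094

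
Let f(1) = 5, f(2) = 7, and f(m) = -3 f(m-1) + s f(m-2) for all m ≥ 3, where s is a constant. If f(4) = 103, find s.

f(3) = -21 + 5s
f(4) = 63 - 8s
So 63 - 8s = 103, giving s = -5.

-5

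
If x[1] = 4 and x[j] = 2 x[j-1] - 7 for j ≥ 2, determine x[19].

-786425

The fixed point is -7/(1 - 2) = 7, so x[j] - 7 = 2(x[j-1] - 7).
Hence x[j] = -3·2^{j-1} + 7.
x[19] = -3·2^{18} + 7 = -3·262144 + 7 = -786425.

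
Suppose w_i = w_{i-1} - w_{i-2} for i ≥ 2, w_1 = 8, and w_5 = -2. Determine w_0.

6

Let w_0 = x.
w_2 = 8 - x
w_3 = -x
w_4 = -8
w_5 = -8 + x
So -8 + x = -2, giving x = 6.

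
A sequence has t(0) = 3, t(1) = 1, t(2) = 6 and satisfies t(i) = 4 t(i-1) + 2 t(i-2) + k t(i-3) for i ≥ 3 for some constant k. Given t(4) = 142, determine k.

2

t(3) = 26 + 3k
t(4) = 116 + 13k
So 116 + 13k = 142, giving k = 2.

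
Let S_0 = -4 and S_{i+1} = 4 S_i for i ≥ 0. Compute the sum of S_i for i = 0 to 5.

-5460

S_1 = 4*(-4) = -16
S_2 = 4*(-16) = -64
S_3 = 4*(-64) = -256
S_4 = 4*(-256) = -1024
S_5 = 4*(-1024) = -4096
Sum = (-4) + (-16) + (-64) + (-256) + (-1024) + (-4096) = -5460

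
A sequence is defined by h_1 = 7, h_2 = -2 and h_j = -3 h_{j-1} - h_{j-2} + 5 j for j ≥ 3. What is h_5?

h_3 = -3*(-2) - 7 + 15 = 14
h_4 = -3*14 - (-2) + 20 = -20
h_5 = -3*(-20) - 14 + 25 = 71

71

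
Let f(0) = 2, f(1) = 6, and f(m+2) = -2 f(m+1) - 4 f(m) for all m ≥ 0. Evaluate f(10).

3072

f(2) = -2(6) - 4(2) = -20
f(3) = -2(-20) - 4(6) = 16
f(4) = -2(16) - 4(-20) = 48
f(5) = -2(48) - 4(16) = -160
f(6) = -2(-160) - 4(48) = 128
f(7) = -2(128) - 4(-160) = 384
f(8) = -2(384) - 4(128) = -1280
f(9) = -2(-1280) - 4(384) = 1024
f(10) = -2(1024) - 4(-1280) = 3072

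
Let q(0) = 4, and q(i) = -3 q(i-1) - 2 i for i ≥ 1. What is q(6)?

q(1) = -3*4 - 2 = -14
q(2) = -3*(-14) - 4 = 38
q(3) = -3*38 - 6 = -120
q(4) = -3*(-120) - 8 = 352
q(5) = -3*352 - 10 = -1066
q(6) = -3*(-1066) - 12 = 3186

3186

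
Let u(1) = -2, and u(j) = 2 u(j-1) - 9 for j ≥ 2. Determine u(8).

u(2) = 2(-2) - 9 = -13
u(3) = 2(-13) - 9 = -35
u(4) = 2(-35) - 9 = -79
u(5) = 2(-79) - 9 = -167
u(6) = 2(-167) - 9 = -343
u(7) = 2(-343) - 9 = -695
u(8) = 2(-695) - 9 = -1399

-1399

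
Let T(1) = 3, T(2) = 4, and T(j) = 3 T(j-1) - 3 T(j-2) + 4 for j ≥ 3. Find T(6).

31

T(3) = 3*4 - 3*3 + 4 = 7
T(4) = 3*7 - 3*4 + 4 = 13
T(5) = 3*13 - 3*7 + 4 = 22
T(6) = 3*22 - 3*13 + 4 = 31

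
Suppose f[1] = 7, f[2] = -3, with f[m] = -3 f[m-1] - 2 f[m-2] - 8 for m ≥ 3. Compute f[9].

-1693

f[3] = -3·(-3) - 2·7 - 8 = -13
f[4] = -3·(-13) - 2·(-3) - 8 = 37
f[5] = -3·37 - 2·(-13) - 8 = -93
f[6] = -3·(-93) - 2·37 - 8 = 197
f[7] = -3·197 - 2·(-93) - 8 = -413
f[8] = -3·(-413) - 2·197 - 8 = 837
f[9] = -3·837 - 2·(-413) - 8 = -1693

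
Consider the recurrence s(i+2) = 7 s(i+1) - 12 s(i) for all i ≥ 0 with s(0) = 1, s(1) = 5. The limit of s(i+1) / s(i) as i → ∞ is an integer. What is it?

4

The characteristic equation is r^2 - 7r + 12 = 0, which factors as (r - 4)(r - 3) = 0.
So the roots are 4 and 3. Since |4| > |3| and the coefficient of 4^i is non-zero, the ratio tends to 4.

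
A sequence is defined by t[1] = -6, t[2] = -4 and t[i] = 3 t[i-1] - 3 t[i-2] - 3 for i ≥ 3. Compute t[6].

69

t[3] = 3*(-4) - 3*(-6) - 3 = 3
t[4] = 3*3 - 3*(-4) - 3 = 18
t[5] = 3*18 - 3*3 - 3 = 42
t[6] = 3*42 - 3*18 - 3 = 69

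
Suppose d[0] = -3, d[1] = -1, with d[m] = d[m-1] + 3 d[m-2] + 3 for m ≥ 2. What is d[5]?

d[2] = (-1) + 3·(-3) + 3 = -7
d[3] = (-7) + 3·(-1) + 3 = -7
d[4] = (-7) + 3·(-7) + 3 = -25
d[5] = (-25) + 3·(-7) + 3 = -43

-43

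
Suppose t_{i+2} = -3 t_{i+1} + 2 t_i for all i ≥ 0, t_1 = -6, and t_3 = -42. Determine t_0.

-4

Let t_0 = w.
t_2 = 18 + 2w
t_3 = -66 - 6w
So -66 - 6w = -42, giving w = -4.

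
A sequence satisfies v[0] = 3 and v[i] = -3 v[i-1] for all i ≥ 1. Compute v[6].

2187

v[1] = -3·3 = -9
v[2] = -3·(-9) = 27
v[3] = -3·27 = -81
v[4] = -3·(-81) = 243
v[5] = -3·243 = -729
v[6] = -3·(-729) = 2187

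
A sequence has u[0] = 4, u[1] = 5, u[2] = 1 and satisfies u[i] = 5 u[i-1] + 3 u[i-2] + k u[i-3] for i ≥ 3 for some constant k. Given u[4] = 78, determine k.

-1

u[3] = 20 + 4k
u[4] = 103 + 25k
So 103 + 25k = 78, giving k = -1.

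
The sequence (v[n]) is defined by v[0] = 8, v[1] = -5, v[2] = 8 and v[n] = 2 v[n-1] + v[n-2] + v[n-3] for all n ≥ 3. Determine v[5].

v[3] = 2(8) + (-5) + 8 = 19
v[4] = 2(19) + 8 + (-5) = 41
v[5] = 2(41) + 19 + 8 = 109

109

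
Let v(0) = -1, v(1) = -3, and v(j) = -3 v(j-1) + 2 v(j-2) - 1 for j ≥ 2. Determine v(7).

v(2) = -3·(-3) + 2·(-1) - 1 = 6
v(3) = -3·6 + 2·(-3) - 1 = -25
v(4) = -3·(-25) + 2·6 - 1 = 86
v(5) = -3·86 + 2·(-25) - 1 = -309
v(6) = -3·(-309) + 2·86 - 1 = 1098
v(7) = -3·1098 + 2·(-309) - 1 = -3913

-3913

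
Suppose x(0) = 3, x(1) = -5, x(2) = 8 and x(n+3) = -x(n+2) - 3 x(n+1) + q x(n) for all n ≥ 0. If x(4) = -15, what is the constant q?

-2

x(3) = 7 + 3q
x(4) = -31 - 8q
So -31 - 8q = -15, giving q = -2.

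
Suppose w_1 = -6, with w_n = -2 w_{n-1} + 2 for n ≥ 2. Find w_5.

w_2 = -2*(-6) + 2 = 14
w_3 = -2*14 + 2 = -26
w_4 = -2*(-26) + 2 = 54
w_5 = -2*54 + 2 = -106

-106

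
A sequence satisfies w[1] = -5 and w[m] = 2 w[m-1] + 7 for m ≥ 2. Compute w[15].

The fixed point is 7/(1 - 2) = -7, so w[m] + 7 = 2(w[m-1] + 7).
Hence w[m] = 2·2^{m-1} - 7.
w[15] = 2·2^{14} - 7 = 2·16384 - 7 = 32761.

32761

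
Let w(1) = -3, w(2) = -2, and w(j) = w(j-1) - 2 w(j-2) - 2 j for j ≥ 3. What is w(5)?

-12

w(3) = (-2) - 2(-3) - 6 = -2
w(4) = (-2) - 2(-2) - 8 = -6
w(5) = (-6) - 2(-2) - 10 = -12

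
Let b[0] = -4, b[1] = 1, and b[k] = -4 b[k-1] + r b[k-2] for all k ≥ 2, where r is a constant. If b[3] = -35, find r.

-3

b[2] = -4 - 4r
b[3] = 16 + 17r
So 16 + 17r = -35, giving r = -3.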